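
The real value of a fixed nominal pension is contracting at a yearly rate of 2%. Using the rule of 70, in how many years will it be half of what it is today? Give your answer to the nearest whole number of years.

The rule works in reverse for decay: 70/2 ≈ 35.00 years to halve.

around 35 years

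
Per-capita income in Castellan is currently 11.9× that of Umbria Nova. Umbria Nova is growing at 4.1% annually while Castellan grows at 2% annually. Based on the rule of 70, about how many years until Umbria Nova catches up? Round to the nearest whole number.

What matters is the difference: 2.1 pp.
Rule of 70 on the gap: the ratio halves every 70/2.1 ≈ 33.33 years.
An 11.9× gap takes log₂(11.9) ≈ 3.57 halvings to close: 3.57 × 33.33 ≈ 119 years.

about 119 years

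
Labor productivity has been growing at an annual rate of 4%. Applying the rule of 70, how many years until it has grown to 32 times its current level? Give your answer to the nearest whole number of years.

roughly 88 years

At 4% it doubles every 70/4 ≈ 17.50 years.
Getting to 32× needs 5 doublings: 5 × 17.50 ≈ 88 years.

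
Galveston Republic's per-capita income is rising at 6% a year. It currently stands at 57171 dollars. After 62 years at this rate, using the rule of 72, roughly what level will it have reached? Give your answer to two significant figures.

It doubles every 72/6 ≈ 12.00 years, so 62 years is 5.17 doublings.
2^5.17 ≈ 36.00; 57171 × 36.00 ≈ 2100000 dollars.

around 2100000 dollars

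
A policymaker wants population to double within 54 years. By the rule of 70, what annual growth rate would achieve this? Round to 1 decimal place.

70 / 54 ≈ 1.30, so about 1.3% annually.

roughly 1.3%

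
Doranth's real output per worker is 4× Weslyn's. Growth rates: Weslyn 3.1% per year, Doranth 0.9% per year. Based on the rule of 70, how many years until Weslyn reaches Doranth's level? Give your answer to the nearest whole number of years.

about 64 years

Weslyn gains on Doranth at 3.1% − 0.9% = 2.2 points a year.
At that relative rate the gap halves every 70/2.2 ≈ 31.82 years.
A 4× gap closes after 2 halvings: 2 × 31.82 ≈ 64 years.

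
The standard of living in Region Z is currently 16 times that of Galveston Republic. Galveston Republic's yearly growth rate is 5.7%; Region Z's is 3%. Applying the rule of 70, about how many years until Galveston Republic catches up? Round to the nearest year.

Galveston Republic gains on Region Z at 5.7% − 3% = 2.7 points a year.
At that relative rate the gap halves every 70/2.7 ≈ 25.93 years.
A 16 times gap closes after 4 halvings: 4 × 25.93 ≈ 104 years.

≈ 104 years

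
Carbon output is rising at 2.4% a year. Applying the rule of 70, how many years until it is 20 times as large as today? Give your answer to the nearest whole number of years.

Doubling time ≈ 70/2.4 = 29.17 years.
20× is log₂ 20 ≈ 4.32 doublings, so ≈ 4.32 × 29.17 = 126 years.

roughly 126 years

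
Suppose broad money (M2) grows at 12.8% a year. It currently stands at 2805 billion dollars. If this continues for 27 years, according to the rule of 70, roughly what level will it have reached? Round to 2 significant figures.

Doubling time ≈ 70/12.8 = 5.47 years.
27 years is 27/5.47 ≈ 4.94 doublings, a factor of 2^4.94 ≈ 30.70.
2805 × 30.70 ≈ 86000 billion dollars.

around 86000 billion dollars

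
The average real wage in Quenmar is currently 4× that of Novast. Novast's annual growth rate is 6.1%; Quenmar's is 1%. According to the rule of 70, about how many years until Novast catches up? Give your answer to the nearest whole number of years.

around 27 years

Novast gains on Quenmar at 6.1% − 1% = 5.1 points a year.
At that relative rate the gap halves every 70/5.1 ≈ 13.73 years.
A 4× gap closes after 2 halvings: 2 × 13.73 ≈ 27 years.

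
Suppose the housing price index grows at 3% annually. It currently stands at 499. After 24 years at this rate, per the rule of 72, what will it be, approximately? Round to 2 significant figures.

It doubles every 72/3 ≈ 24.00 years, so 24 years is 1.00 doublings.
2^1.00 ≈ 2.00; 499 × 2.00 ≈ 1000.

≈ 1000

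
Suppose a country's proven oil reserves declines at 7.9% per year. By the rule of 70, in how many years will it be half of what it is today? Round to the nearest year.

The rule works in reverse for decay: 70/7.9 ≈ 8.86 years to halve.

about 9 years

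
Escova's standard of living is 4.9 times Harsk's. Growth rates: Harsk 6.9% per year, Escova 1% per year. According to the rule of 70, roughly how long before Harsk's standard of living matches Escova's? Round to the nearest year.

roughly 27 years

Harsk gains on Escova at 6.9% − 1% = 5.9 points a year.
At that relative rate the gap halves every 70/5.9 ≈ 11.86 years.
A 4.9 times gap takes log₂(4.9) ≈ 2.29 halvings to close: 2.29 × 11.86 ≈ 27 years.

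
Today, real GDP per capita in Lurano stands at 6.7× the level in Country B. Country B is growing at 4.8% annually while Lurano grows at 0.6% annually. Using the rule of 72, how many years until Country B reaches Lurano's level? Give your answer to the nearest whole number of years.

Country B gains on Lurano at 4.8% − 0.6% = 4.2 points a year.
At that relative rate the gap halves every 72/4.2 ≈ 17.14 years.
A 6.7× gap takes log₂(6.7) ≈ 2.74 halvings to close: 2.74 × 17.14 ≈ 47 years.

≈ 47 years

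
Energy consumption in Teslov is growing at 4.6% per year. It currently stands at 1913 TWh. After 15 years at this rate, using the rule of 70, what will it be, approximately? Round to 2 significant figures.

roughly 3800 TWh

Doubling time ≈ 70/4.6 = 15.22 years.
15 years is 15/15.22 ≈ 0.99 doublings, a factor of 2^0.99 ≈ 1.99.
1913 × 1.99 ≈ 3800 TWh.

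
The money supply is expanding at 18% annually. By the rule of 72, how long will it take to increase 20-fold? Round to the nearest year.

One doubling takes 72/18 = 4.00 years.
Reaching 20× takes log₂(20) ≈ 4.32 doublings.
4.32 × 4.00 ≈ 17 years.

17 years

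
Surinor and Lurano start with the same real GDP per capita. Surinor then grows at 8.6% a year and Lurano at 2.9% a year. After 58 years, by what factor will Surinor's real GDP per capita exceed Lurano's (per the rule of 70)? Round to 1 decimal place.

Only the 5.7-point difference matters.
70/5.7 ≈ 12.28 years per doubling of the ratio; 58 years gives 4.72 doublings, so ≈ 26.4×.

approximately 26.4 times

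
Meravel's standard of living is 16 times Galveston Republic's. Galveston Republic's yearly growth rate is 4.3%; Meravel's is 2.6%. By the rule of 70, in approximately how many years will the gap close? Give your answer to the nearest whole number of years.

The growth-rate gap is 4.3% − 2.6% = 1.7 percentage points.
So the ratio between them halves every 70/1.7 ≈ 41.18 years.
A 16 times gap closes after 4 halvings: 4 × 41.18 ≈ 165 years.

approximately 165 years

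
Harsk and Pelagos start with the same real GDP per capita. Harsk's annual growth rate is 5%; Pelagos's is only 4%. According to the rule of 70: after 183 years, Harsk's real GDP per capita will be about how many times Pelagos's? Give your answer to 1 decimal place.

Rate gap = 5% − 4% = 1 point.
The ratio doubles every 70/1 ≈ 70.00 years.
183/70.00 ≈ 2.61 doublings → ratio ≈ 2^2.61 ≈ 6.1.

≈ 6.1 times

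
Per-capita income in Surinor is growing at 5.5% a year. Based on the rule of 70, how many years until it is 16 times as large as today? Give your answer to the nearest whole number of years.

Doubling time ≈ 70/5.5 = 12.73 years.
Getting to 16× needs 4 doublings: 4 × 12.73 ≈ 51 years.

roughly 51 years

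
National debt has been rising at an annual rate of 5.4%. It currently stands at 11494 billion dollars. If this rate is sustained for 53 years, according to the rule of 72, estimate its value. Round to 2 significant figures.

Doubling time ≈ 72/5.4 = 13.33 years.
53 years is 53/13.33 ≈ 3.98 doublings, a factor of 2^3.98 ≈ 15.78.
11494 × 15.78 ≈ 180000 billion dollars.

around 180000 billion dollars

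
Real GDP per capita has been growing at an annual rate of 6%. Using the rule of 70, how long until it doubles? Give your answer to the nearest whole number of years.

70/6 ≈ 11.67, so it doubles roughly every 12 years.

12 years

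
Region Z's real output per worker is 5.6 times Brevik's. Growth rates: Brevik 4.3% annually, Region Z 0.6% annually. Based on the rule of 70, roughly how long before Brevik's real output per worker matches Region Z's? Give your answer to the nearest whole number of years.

What matters is the difference: 3.7 pp.
Rule of 70 on the gap: the ratio halves every 70/3.7 ≈ 18.92 years.
A 5.6 times gap takes log₂(5.6) ≈ 2.49 halvings to close: 2.49 × 18.92 ≈ 47 years.

about 47 years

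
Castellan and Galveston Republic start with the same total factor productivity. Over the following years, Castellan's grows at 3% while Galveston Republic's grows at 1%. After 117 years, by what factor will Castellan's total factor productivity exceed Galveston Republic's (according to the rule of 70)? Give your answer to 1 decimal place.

Only the 2-point difference matters.
70/2 ≈ 35.00 years per doubling of the ratio; 117 years gives 3.34 doublings, so ≈ 10.1×.

around 10.1 times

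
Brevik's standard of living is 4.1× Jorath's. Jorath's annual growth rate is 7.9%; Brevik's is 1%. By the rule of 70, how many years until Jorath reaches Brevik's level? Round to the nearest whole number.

What matters is the difference: 6.9 pp.
Rule of 70 on the gap: the ratio halves every 70/6.9 ≈ 10.14 years.
A 4.1× gap takes log₂(4.1) ≈ 2.04 halvings to close: 2.04 × 10.14 ≈ 21 years.

21 years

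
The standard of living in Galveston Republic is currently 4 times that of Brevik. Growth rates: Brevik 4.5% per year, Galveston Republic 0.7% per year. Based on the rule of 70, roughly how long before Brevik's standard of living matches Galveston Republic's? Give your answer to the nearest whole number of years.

about 37 years

Brevik gains on Galveston Republic at 4.5% − 0.7% = 3.8 points a year.
At that relative rate the gap halves every 70/3.8 ≈ 18.42 years.
A 4 times gap closes after 2 halvings: 2 × 18.42 ≈ 37 years.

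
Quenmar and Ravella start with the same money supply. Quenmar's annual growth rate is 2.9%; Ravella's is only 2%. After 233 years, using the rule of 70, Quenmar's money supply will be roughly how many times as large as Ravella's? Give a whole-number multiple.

Rate gap = 2.9% − 2% = 0.9 points.
The ratio doubles every 70/0.9 ≈ 77.78 years.
233/77.78 ≈ 3.00 doublings → ratio ≈ 2^3.00 ≈ 8.

8 times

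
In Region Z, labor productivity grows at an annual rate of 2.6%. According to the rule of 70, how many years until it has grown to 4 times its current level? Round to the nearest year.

Doubling time ≈ 70/2.6 = 26.92 years.
4× is 2 doublings, so 2 × 26.92 ≈ 54 years.

approximately 54 years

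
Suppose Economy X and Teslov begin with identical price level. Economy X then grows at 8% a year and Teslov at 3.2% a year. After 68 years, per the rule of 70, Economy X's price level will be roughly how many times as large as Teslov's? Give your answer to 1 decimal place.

≈ 25.3 times

Only the 4.8-point difference matters.
70/4.8 ≈ 14.58 years per doubling of the ratio; 68 years gives 4.66 doublings, so ≈ 25.3×.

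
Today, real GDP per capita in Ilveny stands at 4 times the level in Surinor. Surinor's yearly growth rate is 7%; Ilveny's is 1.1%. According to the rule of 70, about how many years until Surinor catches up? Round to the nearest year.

Surinor gains on Ilveny at 7% − 1.1% = 5.9 points a year.
At that relative rate the gap halves every 70/5.9 ≈ 11.86 years.
A 4 times gap closes after 2 halvings: 2 × 11.86 ≈ 24 years.

approximately 24 years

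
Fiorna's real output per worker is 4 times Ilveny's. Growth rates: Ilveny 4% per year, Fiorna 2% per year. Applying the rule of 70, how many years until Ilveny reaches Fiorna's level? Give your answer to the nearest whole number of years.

Ilveny gains on Fiorna at 4% − 2% = 2 points a year.
At that relative rate the gap halves every 70/2 ≈ 35.00 years.
A 4 times gap closes after 2 halvings: 2 × 35.00 ≈ 70 years.

around 70 years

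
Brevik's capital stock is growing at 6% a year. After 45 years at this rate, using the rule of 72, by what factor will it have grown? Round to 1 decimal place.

Doubles every ≈ 12.00 years (72/6).
45 years is 3.75 doublings; 2^3.75 ≈ 13.5×.

roughly 13.5 times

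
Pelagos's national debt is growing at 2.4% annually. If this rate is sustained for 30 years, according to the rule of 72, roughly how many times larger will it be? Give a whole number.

72/2.4 ≈ 30.00 years per doubling.
30 years fits 1 doubling: 2^1 = 2.

about 2 times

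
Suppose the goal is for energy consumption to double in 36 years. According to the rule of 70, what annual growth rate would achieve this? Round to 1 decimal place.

70 / 36 ≈ 1.94, so about 1.9% annually.

≈ 1.9%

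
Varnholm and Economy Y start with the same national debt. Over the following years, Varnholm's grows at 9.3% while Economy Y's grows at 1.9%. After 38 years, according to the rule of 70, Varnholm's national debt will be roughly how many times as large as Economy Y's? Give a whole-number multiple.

Varnholm pulls ahead at 7.4 pp per year, so the ratio doubles every 70/7.4 ≈ 9.46 years.
In 38 years that's 4.02 doublings: 2^4.02 ≈ 16.

16 times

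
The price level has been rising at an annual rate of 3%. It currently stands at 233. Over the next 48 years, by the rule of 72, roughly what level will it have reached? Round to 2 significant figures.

It doubles every 72/3 ≈ 24.00 years, so 48 years is 2.00 doublings.
2^2.00 ≈ 4.00; 233 × 4.00 ≈ 930.

around 930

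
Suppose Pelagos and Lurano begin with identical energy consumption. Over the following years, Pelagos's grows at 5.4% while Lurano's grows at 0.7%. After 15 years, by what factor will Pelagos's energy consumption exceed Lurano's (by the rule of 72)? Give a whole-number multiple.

around 2 times

Only the 4.7-point difference matters.
72/4.7 ≈ 15.32 years per doubling of the ratio; 15 years gives 0.98 doublings, so ≈ 2×.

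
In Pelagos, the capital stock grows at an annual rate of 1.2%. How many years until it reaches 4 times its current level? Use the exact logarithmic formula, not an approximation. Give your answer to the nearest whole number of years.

t = ln(4) / ln(1 + 0.012) = 1.3863 / 0.011929 ≈ 116.21.
≈ 116 years.

116 years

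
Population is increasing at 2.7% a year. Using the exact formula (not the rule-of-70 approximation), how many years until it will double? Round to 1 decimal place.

26.0 years

t = ln(2) / ln(1 + 0.027) = 0.6931 / 0.026642 ≈ 26.02.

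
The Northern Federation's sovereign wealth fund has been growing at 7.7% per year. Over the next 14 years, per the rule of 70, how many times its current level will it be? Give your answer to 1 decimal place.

Doubling time ≈ 70/7.7 = 9.09 years.
14 years / 9.09 ≈ 1.54 doublings → factor 2^1.54 ≈ 2.9.

around 2.9 times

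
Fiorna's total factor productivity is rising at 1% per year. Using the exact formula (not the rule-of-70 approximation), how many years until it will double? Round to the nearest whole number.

t = ln(2) / ln(1 + 0.01) = 0.6931 / 0.009950 ≈ 69.66.
≈ 70 years.

70 years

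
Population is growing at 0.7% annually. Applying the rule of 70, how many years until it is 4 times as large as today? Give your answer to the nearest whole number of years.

At 0.7% it doubles every 70/0.7 ≈ 100.00 years.
4× is 2 doublings, so 2 × 100.00 ≈ 200 years.

about 200 years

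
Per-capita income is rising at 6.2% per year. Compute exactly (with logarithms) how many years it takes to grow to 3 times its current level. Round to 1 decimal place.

t = ln(3) / ln(1 + 0.062) = 1.0986 / 0.060154 ≈ 18.26.

18.3 years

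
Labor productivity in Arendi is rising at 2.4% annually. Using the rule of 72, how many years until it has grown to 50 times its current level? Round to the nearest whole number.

One doubling takes 72/2.4 = 30.00 years.
Reaching 50× takes log₂(50) ≈ 5.64 doublings.
5.64 × 30.00 ≈ 169 years.

≈ 169 years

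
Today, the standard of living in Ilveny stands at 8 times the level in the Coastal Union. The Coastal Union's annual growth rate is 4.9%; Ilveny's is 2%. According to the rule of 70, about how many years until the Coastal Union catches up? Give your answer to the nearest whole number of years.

the Coastal Union gains on Ilveny at 4.9% − 2% = 2.9 points a year.
At that relative rate the gap halves every 70/2.9 ≈ 24.14 years.
An 8 times gap closes after 3 halvings: 3 × 24.14 ≈ 72 years.

roughly 72 years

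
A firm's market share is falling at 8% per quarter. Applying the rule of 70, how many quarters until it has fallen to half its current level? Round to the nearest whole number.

around 9 quarters

Falling at 8%, it halves about every 70/8 = 8.75 quarters.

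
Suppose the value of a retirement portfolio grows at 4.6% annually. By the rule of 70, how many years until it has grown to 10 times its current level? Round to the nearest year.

around 51 years

One doubling takes 70/4.6 = 15.22 years.
Reaching 10× takes log₂(10) ≈ 3.32 doublings.
3.32 × 15.22 ≈ 51 years.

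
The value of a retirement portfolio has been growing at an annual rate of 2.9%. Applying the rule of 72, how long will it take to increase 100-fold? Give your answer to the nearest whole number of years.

≈ 165 years

One doubling takes 72/2.9 = 24.83 years.
Reaching 100× takes log₂(100) ≈ 6.64 doublings.
6.64 × 24.83 ≈ 165 years.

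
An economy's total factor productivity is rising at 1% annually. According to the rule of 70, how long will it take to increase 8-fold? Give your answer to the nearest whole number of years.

about 210 years

One doubling takes 70/1 = 70.00 years.
8× is 3 doublings, so 3 × 70.00 ≈ 210 years.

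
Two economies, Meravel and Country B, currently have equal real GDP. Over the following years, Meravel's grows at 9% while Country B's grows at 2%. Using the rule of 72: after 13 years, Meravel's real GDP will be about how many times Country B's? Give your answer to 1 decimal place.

2.4 times

Meravel pulls ahead at 7 pp per year, so the ratio doubles every 72/7 ≈ 10.29 years.
In 13 years that's 1.26 doublings: 2^1.26 ≈ 2.4.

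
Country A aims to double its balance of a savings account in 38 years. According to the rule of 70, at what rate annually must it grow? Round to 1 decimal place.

1.8% annually

70 / 38 ≈ 1.84, so about 1.8% annually.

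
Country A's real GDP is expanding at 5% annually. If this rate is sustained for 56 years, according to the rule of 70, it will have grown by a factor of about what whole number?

At 5% one doubling takes ≈ 14.00 years; 56 years is 4 of them, so ×16.

roughly 16 times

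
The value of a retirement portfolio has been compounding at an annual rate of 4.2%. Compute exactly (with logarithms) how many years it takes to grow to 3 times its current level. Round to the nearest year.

27 years

t = ln(3) / ln(1 + 0.042) = 1.0986 / 0.041142 ≈ 26.70.
≈ 27 years.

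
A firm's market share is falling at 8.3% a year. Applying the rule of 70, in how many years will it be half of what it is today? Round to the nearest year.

roughly 8 years

Falling at 8.3%, it halves about every 70/8.3 = 8.43 years.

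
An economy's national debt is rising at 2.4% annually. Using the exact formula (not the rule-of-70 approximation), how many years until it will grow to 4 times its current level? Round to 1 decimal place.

58.5 years

t = ln(4) / ln(1 + 0.024) = 1.3863 / 0.023717 ≈ 58.45.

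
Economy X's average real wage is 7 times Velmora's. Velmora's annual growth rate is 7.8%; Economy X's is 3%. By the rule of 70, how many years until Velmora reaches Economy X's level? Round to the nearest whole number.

around 41 years

The growth-rate gap is 7.8% − 3% = 4.8 percentage points.
So the ratio between them halves every 70/4.8 ≈ 14.58 years.
A 7 times gap takes log₂(7) ≈ 2.81 halvings to close: 2.81 × 14.58 ≈ 41 years.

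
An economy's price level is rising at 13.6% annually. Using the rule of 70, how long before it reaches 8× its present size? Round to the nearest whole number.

Doubling time ≈ 70/13.6 = 5.15 years.
8 = 2^3, so 3 doublings → 15 years.

≈ 15 years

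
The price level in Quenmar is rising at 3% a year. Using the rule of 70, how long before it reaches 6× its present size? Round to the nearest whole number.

Doubling time ≈ 70/3 = 23.33 years.
6× is log₂ 6 ≈ 2.58 doublings, so ≈ 2.58 × 23.33 = 60 years.

roughly 60 years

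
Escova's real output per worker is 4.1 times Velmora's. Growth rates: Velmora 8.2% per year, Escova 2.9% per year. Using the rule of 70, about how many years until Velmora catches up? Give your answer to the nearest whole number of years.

27 years

Velmora gains on Escova at 8.2% − 2.9% = 5.3 points a year.
At that relative rate the gap halves every 70/5.3 ≈ 13.21 years.
A 4.1 times gap takes log₂(4.1) ≈ 2.04 halvings to close: 2.04 × 13.21 ≈ 27 years.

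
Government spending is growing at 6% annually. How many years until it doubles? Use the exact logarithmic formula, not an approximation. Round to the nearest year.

12 years

t = ln(2) / ln(1 + 0.06) = 0.6931 / 0.058269 ≈ 11.89.
≈ 12 years.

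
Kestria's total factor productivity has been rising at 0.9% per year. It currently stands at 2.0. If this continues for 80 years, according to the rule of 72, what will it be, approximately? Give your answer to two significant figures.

Doubling time ≈ 72/0.9 = 80.00 years.
80 years is 80/80.00 ≈ 1.00 doublings, a factor of 2^1.00 ≈ 2.00.
2.0 × 2.00 ≈ 4.0.

4.0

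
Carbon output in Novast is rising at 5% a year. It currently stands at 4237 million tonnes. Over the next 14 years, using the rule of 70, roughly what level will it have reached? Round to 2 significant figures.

Doubling time ≈ 70/5 = 14.00 years.
14 years is 14/14.00 ≈ 1.00 doublings, a factor of 2^1.00 ≈ 2.00.
4237 × 2.00 ≈ 8500 million tonnes.

approximately 8500 million tonnes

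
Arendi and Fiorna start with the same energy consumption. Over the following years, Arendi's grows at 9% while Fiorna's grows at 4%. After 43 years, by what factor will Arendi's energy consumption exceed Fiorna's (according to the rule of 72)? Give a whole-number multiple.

Rate gap = 9% − 4% = 5 points.
The ratio doubles every 72/5 ≈ 14.40 years.
43/14.40 ≈ 2.99 doublings → ratio ≈ 2^2.99 ≈ 8.

roughly 8 times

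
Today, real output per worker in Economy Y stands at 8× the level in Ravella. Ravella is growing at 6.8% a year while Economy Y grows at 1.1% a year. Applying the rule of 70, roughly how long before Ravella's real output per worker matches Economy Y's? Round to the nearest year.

approximately 37 years

What matters is the difference: 5.7 pp.
Rule of 70 on the gap: the ratio halves every 70/5.7 ≈ 12.28 years.
An 8× gap closes after 3 halvings: 3 × 12.28 ≈ 37 years.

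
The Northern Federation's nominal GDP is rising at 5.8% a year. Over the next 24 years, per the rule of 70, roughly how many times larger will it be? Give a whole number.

70/5.8 ≈ 12.07 years per doubling.
24 years fits 2 doublings: 2^2 = 4.

roughly 4 times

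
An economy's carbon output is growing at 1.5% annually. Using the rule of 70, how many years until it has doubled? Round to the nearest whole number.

approximately 47 years

70/1.5 ≈ 46.67, so it doubles roughly every 47 years.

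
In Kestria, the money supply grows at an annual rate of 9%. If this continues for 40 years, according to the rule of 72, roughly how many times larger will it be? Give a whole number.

approximately 32 times

72/9 ≈ 8.00 years per doubling.
40 years fits 5 doublings: 2^5 = 32.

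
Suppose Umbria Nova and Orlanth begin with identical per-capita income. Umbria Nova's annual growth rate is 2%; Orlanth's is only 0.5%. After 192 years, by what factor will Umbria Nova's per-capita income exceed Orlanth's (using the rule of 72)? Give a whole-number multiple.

16 times

Only the 1.5-point difference matters.
72/1.5 ≈ 48.00 years per doubling of the ratio; 192 years gives 4.00 doublings, so ≈ 16×.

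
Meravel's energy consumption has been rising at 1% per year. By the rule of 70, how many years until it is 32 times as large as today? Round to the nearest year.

Doubling time ≈ 70/1 = 70.00 years.
Getting to 32× needs 5 doublings: 5 × 70.00 ≈ 350 years.

about 350 years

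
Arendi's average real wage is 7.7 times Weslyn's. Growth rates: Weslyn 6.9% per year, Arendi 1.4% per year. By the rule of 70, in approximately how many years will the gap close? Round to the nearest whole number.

The growth-rate gap is 6.9% − 1.4% = 5.5 percentage points.
So the ratio between them halves every 70/5.5 ≈ 12.73 years.
A 7.7 times gap takes log₂(7.7) ≈ 2.94 halvings to close: 2.94 × 12.73 ≈ 37 years.

roughly 37 years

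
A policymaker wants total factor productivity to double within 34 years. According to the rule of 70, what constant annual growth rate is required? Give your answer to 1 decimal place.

70 / 34 ≈ 2.06, so about 2.1% a year.

about 2.1%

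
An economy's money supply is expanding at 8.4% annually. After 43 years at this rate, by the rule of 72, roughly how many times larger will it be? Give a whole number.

72/8.4 ≈ 8.57 years per doubling.
43 years fits 5 doublings: 2^5 = 32.

approximately 32 times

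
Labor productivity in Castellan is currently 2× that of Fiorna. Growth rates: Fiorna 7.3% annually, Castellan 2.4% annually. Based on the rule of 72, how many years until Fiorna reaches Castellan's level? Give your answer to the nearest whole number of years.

approximately 15 years

What matters is the difference: 4.9 pp.
Rule of 72 on the gap: the ratio halves every 72/4.9 ≈ 14.69 years.
A 2× gap closes after 1 halving: 1 × 14.69 ≈ 15 years.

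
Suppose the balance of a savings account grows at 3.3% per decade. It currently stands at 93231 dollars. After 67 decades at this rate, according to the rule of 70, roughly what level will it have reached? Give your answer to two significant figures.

Doubling time ≈ 70/3.3 = 21.21 decades.
67 decades is 67/21.21 ≈ 3.16 doublings, a factor of 2^3.16 ≈ 8.94.
93231 × 8.94 ≈ 830000 dollars.

around 830000 dollars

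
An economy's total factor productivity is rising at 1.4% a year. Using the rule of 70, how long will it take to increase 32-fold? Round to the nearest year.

≈ 250 years

Doubling time ≈ 70/1.4 = 50.00 years.
32 = 2^5, so 5 doublings → 250 years.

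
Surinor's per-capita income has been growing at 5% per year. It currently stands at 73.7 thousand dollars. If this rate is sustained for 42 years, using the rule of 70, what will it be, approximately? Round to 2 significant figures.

Doubling time ≈ 70/5 = 14.00 years.
42 years is 42/14.00 ≈ 3.00 doublings, a factor of 2^3.00 ≈ 8.00.
73.7 × 8.00 ≈ 590 thousand dollars.

roughly 590 thousand dollars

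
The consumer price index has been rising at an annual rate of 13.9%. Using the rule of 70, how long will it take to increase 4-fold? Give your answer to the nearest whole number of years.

roughly 10 years

Doubling time ≈ 70/13.9 = 5.04 years.
4 = 2^2, so 2 doublings → 10 years.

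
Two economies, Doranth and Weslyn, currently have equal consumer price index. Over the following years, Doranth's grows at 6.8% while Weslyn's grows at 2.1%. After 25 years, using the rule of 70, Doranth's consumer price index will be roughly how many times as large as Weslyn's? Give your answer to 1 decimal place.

about 3.2 times

Only the 4.7-point difference matters.
70/4.7 ≈ 14.89 years per doubling of the ratio; 25 years gives 1.68 doublings, so ≈ 3.2×.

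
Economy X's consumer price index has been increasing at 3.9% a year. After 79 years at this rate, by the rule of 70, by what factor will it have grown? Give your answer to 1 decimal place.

around 21.1 times

Doubling time ≈ 70/3.9 = 17.95 years.
79 years / 17.95 ≈ 4.40 doublings → factor 2^4.40 ≈ 21.1.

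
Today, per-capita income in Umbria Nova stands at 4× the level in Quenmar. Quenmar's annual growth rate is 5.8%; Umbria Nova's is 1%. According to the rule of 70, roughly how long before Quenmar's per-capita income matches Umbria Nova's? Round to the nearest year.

roughly 29 years

The growth-rate gap is 5.8% − 1% = 4.8 percentage points.
So the ratio between them halves every 70/4.8 ≈ 14.58 years.
A 4× gap closes after 2 halvings: 2 × 14.58 ≈ 29 years.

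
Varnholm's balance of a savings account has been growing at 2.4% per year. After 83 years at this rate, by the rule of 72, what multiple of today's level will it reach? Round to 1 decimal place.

Doubles every ≈ 30.00 years (72/2.4).
83 years is 2.77 doublings; 2^2.77 ≈ 6.8×.

≈ 6.8 times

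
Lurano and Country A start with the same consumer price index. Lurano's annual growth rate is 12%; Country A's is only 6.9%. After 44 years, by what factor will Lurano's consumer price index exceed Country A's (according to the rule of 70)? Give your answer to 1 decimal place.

Lurano pulls ahead at 5.1 pp per year, so the ratio doubles every 70/5.1 ≈ 13.73 years.
In 44 years that's 3.20 doublings: 2^3.20 ≈ 9.2.

around 9.2 times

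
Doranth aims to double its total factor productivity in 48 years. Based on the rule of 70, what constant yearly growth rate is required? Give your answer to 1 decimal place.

70 / 48 ≈ 1.46, so about 1.5% per year.

roughly 1.5% per year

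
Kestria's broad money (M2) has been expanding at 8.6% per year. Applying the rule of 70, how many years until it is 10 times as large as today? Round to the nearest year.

One doubling takes 70/8.6 = 8.14 years.
Reaching 10× takes log₂(10) ≈ 3.32 doublings.
3.32 × 8.14 ≈ 27 years.

approximately 27 years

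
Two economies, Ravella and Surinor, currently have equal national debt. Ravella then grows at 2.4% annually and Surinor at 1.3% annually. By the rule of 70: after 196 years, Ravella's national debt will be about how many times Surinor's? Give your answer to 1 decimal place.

Only the 1.1-point difference matters.
70/1.1 ≈ 63.64 years per doubling of the ratio; 196 years gives 3.08 doublings, so ≈ 8.5×.

about 8.5 times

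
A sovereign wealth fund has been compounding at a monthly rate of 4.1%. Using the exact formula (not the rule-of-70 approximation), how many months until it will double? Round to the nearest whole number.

t = ln(2) / ln(1 + 0.041) = 0.6931 / 0.040182 ≈ 17.25.
≈ 17 months.

17 months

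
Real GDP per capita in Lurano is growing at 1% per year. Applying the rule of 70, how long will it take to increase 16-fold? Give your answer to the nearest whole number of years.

Doubling time ≈ 70/1 = 70.00 years.
16× is 4 doublings, so 4 × 70.00 ≈ 280 years.

280 years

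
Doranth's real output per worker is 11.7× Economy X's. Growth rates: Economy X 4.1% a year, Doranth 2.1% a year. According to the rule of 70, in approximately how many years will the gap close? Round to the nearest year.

approximately 124 years

What matters is the difference: 2 pp.
Rule of 70 on the gap: the ratio halves every 70/2 ≈ 35.00 years.
An 11.7× gap takes log₂(11.7) ≈ 3.55 halvings to close: 3.55 × 35.00 ≈ 124 years.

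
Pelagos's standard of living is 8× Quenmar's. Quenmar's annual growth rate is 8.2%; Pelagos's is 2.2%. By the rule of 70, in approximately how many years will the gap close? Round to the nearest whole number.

roughly 35 years

The growth-rate gap is 8.2% − 2.2% = 6 percentage points.
So the ratio between them halves every 70/6 ≈ 11.67 years.
An 8× gap closes after 3 halvings: 3 × 11.67 ≈ 35 years.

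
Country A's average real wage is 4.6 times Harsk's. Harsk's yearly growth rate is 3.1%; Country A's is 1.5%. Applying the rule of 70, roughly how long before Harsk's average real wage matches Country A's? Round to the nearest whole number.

around 96 years

Harsk gains on Country A at 3.1% − 1.5% = 1.6 points a year.
At that relative rate the gap halves every 70/1.6 ≈ 43.75 years.
A 4.6 times gap takes log₂(4.6) ≈ 2.20 halvings to close: 2.20 × 43.75 ≈ 96 years.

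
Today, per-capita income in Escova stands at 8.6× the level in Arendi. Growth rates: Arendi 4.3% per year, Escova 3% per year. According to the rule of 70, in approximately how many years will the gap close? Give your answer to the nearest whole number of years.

The growth-rate gap is 4.3% − 3% = 1.3 percentage points.
So the ratio between them halves every 70/1.3 ≈ 53.85 years.
An 8.6× gap takes log₂(8.6) ≈ 3.10 halvings to close: 3.10 × 53.85 ≈ 167 years.

≈ 167 years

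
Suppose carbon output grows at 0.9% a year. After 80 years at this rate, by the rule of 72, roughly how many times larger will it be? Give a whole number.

≈ 2 times

At 0.9% one doubling takes ≈ 80.00 years; 80 years is 1 of them, so ×2.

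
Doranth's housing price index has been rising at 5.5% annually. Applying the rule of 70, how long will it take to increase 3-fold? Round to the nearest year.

One doubling takes 70/5.5 = 12.73 years.
3× is log₂ 3 ≈ 1.58 doublings, so ≈ 1.58 × 12.73 = 20 years.

20 years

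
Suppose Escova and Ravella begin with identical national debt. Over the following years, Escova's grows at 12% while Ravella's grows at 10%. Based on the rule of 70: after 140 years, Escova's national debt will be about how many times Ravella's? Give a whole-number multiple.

Only the 2-point difference matters.
70/2 ≈ 35.00 years per doubling of the ratio; 140 years gives 4.00 doublings, so ≈ 16×.

about 16 times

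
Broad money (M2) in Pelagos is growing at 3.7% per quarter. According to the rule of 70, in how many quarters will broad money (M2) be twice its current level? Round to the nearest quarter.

around 19 quarters

At 3.7%, doubling takes about 70/3.7 = 18.92 quarters.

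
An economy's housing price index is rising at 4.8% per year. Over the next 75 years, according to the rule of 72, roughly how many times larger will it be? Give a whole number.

about 32 times

At 4.8% one doubling takes ≈ 15.00 years; 75 years is 5 of them, so ×32.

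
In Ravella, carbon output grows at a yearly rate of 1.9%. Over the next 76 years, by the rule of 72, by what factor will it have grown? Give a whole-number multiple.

Doubling time ≈ 72/1.9 = 37.89 years.
76/37.89 ≈ 2 doublings, so about 2^2 = 4×.

roughly 4 times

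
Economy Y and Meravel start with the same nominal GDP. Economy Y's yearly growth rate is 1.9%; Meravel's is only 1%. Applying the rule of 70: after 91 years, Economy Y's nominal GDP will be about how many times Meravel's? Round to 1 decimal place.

about 2.3 times

Only the 0.9-point difference matters.
70/0.9 ≈ 77.78 years per doubling of the ratio; 91 years gives 1.17 doublings, so ≈ 2.3×.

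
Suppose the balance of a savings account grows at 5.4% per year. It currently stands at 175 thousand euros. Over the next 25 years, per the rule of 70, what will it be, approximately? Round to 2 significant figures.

It doubles every 70/5.4 ≈ 12.96 years, so 25 years is 1.93 doublings.
2^1.93 ≈ 3.81; 175 × 3.81 ≈ 670 thousand euros.

approximately 670 thousand euros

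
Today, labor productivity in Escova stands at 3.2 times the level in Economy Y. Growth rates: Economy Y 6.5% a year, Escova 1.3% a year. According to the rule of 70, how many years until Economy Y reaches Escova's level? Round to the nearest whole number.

≈ 23 years

What matters is the difference: 5.2 pp.
Rule of 70 on the gap: the ratio halves every 70/5.2 ≈ 13.46 years.
A 3.2 times gap takes log₂(3.2) ≈ 1.68 halvings to close: 1.68 × 13.46 ≈ 23 years.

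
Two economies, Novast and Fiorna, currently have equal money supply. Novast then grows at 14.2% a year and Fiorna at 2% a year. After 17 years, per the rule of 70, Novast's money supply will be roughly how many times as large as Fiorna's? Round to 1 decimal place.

Novast pulls ahead at 12.2 pp per year, so the ratio doubles every 70/12.2 ≈ 5.74 years.
In 17 years that's 2.96 doublings: 2^2.96 ≈ 7.8.

≈ 7.8 times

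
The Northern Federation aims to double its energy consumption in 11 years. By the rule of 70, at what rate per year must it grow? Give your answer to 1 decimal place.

around 6.4%

70 / 11 ≈ 6.36, so about 6.4% per year.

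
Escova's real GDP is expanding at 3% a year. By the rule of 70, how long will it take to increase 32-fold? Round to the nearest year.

around 117 years

Doubling time ≈ 70/3 = 23.33 years.
Getting to 32× needs 5 doublings: 5 × 23.33 ≈ 117 years.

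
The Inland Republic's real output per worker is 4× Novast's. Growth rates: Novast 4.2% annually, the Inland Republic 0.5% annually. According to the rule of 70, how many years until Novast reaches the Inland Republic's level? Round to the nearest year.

≈ 38 years

Novast gains on the Inland Republic at 4.2% − 0.5% = 3.7 points a year.
At that relative rate the gap halves every 70/3.7 ≈ 18.92 years.
A 4× gap closes after 2 halvings: 2 × 18.92 ≈ 38 years.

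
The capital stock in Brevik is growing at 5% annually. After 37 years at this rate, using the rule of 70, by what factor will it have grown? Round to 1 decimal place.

6.2 times

Doubling time ≈ 70/5 = 14.00 years.
37 years / 14.00 ≈ 2.64 doublings → factor 2^2.64 ≈ 6.2.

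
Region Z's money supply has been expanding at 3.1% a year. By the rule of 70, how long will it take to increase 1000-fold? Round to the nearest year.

One doubling takes 70/3.1 = 22.58 years.
1000× is log₂ 1000 ≈ 9.97 doublings, so ≈ 9.97 × 22.58 = 225 years.

about 225 years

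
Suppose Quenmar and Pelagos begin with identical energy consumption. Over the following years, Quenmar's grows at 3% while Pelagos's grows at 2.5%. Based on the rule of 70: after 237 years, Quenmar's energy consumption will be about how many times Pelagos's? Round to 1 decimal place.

approximately 3.2 times

Only the 0.5-point difference matters.
70/0.5 ≈ 140.00 years per doubling of the ratio; 237 years gives 1.69 doublings, so ≈ 3.2×.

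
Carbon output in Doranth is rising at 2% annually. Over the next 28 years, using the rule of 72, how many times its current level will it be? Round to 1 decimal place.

around 1.7 times

Doubling time ≈ 72/2 = 36.00 years.
28 years / 36.00 ≈ 0.78 doublings → factor 2^0.78 ≈ 1.7.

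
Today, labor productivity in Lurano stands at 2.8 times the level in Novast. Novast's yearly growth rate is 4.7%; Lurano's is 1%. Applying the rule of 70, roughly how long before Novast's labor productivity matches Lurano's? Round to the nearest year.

≈ 28 years

What matters is the difference: 3.7 pp.
Rule of 70 on the gap: the ratio halves every 70/3.7 ≈ 18.92 years.
A 2.8 times gap takes log₂(2.8) ≈ 1.49 halvings to close: 1.49 × 18.92 ≈ 28 years.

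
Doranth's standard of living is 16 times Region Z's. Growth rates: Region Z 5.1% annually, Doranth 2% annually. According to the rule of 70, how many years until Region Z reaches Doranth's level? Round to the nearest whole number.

about 90 years

What matters is the difference: 3.1 pp.
Rule of 70 on the gap: the ratio halves every 70/3.1 ≈ 22.58 years.
A 16 times gap closes after 4 halvings: 4 × 22.58 ≈ 90 years.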